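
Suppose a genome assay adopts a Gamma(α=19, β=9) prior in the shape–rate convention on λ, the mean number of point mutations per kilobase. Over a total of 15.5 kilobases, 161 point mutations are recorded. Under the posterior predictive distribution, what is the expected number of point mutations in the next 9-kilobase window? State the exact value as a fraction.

3240/49

Total count 161 over total exposure 15.5 kilobases.
The Gamma prior is conjugate for the Poisson rate, so λ | data ~ Gamma(19+161, 9+15.5) = Gamma(180, 49/2).
Predictive mean over a 9-kilobase window = T·E[λ|data] = 9·180/(49/2) = 3240/49.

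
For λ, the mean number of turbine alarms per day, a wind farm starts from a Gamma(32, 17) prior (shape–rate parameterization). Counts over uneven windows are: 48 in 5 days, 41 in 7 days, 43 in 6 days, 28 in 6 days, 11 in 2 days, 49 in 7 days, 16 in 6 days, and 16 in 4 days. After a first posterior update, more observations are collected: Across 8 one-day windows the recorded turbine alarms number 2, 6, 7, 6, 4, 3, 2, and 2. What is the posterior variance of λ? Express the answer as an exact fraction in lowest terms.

Total count: 48 + 41 + 43 + 28 + 11 + 49 + 16 + 16 = 252.
Total exposure: 5 + 7 + 6 + 6 + 2 + 7 + 6 + 4 = 43 days.
After the first batch: Gamma(32 + 252, 17 + 43) = Gamma(284, 60).
Total count: 2 + 6 + 7 + 6 + 4 + 3 + 2 + 2 = 32.
Total exposure: 8 days.
After the second batch: Gamma(284 + 32, 60 + 8) = Gamma(316, 68).
Posterior variance = α'/β'² = 316/4624 = 79/1156.

79/1156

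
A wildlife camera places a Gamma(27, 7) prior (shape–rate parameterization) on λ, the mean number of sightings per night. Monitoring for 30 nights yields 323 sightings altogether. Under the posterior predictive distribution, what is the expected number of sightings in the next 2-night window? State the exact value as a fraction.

700/37

Total count 323 over total exposure 30 nights.
Gamma(α, β) with Poisson data over total exposure Σt gives posterior Gamma(α+Σx, β+Σt) = Gamma(350, 37).
Predictive mean over a 2-night window = T·E[λ|data] = 2·350/37 = 700/37.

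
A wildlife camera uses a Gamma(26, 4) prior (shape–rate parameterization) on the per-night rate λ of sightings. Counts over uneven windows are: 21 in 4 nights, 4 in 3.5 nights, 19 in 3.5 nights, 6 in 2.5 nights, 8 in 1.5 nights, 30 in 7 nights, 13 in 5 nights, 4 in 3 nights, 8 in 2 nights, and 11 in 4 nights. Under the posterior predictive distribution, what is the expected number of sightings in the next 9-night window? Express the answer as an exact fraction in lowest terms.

Total count: 21 + 4 + 19 + 6 + 8 + 30 + 13 + 4 + 8 + 11 = 124.
Total exposure: 4 + 3.5 + 3.5 + 2.5 + 1.5 + 7 + 5 + 3 + 2 + 4 = 36 nights.
Posterior: α' = 26 + 124 = 150, β' = 4 + 36 = 40.
Predictive mean over a 9-night window = T·E[λ|data] = 9·150/40 = 135/4.

135/4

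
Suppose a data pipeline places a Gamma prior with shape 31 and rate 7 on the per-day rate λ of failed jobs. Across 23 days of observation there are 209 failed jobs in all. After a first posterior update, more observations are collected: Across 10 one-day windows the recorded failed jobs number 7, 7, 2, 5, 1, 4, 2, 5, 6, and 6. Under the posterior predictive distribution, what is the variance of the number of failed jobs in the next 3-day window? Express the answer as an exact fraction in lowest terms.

Total count 209 over total exposure 23 days.
After the first batch: Gamma(31 + 209, 7 + 23) = Gamma(240, 30).
Total count: 7 + 7 + 2 + 5 + 1 + 4 + 2 + 5 + 6 + 6 = 45.
Total exposure: 10 days.
After the second batch: Gamma(240 + 45, 30 + 10) = Gamma(285, 40).
The posterior predictive for a window of length T is Negative Binomial with variance T·α'·(β'+T)/β'² = 3·285·43/1600 = 7353/320.

7353/320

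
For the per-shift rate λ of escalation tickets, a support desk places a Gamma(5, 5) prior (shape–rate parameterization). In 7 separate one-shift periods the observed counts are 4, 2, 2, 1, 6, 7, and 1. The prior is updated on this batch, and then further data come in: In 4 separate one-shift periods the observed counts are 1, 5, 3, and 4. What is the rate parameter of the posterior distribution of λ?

16

Total count: 4 + 2 + 2 + 1 + 6 + 7 + 1 = 23.
Total exposure: 7 shifts.
After the first batch: Gamma(5 + 23, 5 + 7) = Gamma(28, 12).
Total count: 1 + 5 + 3 + 4 = 13.
Total exposure: 4 shifts.
After the second batch: Gamma(28 + 13, 12 + 4) = Gamma(41, 16).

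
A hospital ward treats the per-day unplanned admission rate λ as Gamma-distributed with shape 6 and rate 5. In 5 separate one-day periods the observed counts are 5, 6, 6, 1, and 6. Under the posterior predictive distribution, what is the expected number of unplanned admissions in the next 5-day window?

Total count: 5 + 6 + 6 + 1 + 6 = 24.
Total exposure: 5 days.
Gamma(α, β) with Poisson data over total exposure Σt gives posterior Gamma(α+Σx, β+Σt) = Gamma(30, 10).
Predictive mean over a 5-day window = T·E[λ|data] = 5·30/10 = 15.

15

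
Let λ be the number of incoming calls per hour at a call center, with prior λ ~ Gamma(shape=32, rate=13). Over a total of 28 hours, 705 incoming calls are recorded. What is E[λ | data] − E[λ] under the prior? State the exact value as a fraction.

Total count 705 over total exposure 28 hours.
The Gamma prior is conjugate for the Poisson rate, so λ | data ~ Gamma(32+705, 13+28) = Gamma(737, 41).
Posterior mean = 737/41 = 737/41; prior mean = 32/13 = 32/13. Difference = 737/41 − 32/13 = 8269/533.

8269/533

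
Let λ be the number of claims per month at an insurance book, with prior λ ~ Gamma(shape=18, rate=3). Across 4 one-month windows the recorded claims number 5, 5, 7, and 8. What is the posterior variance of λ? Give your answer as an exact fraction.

Total count: 5 + 5 + 7 + 8 = 25.
Total exposure: 4 months.
Gamma(α, β) with Poisson data over total exposure Σt gives posterior Gamma(α+Σx, β+Σt) = Gamma(43, 7).
Posterior variance = α'/β'² = 43/49.

43/49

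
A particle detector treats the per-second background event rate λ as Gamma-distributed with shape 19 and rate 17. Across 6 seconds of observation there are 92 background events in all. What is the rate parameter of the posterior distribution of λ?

23

Total count 92 over total exposure 6 seconds.
By Gamma–Poisson conjugacy, the posterior is Gamma(α + Σx, β + Σt) = Gamma(19 + 92, 17 + 6) = Gamma(111, 23).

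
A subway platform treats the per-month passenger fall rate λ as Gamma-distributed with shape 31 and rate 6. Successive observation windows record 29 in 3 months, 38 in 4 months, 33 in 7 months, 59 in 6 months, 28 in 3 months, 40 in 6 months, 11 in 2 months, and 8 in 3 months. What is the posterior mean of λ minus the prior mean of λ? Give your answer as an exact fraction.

211/120

Total count: 29 + 38 + 33 + 59 + 28 + 40 + 11 + 8 = 246.
Total exposure: 3 + 4 + 7 + 6 + 3 + 6 + 2 + 3 = 34 months.
Posterior: α' = 31 + 246 = 277, β' = 6 + 34 = 40.
Posterior mean = 277/40 = 277/40; prior mean = 31/6 = 31/6. Difference = 277/40 − 31/6 = 211/120.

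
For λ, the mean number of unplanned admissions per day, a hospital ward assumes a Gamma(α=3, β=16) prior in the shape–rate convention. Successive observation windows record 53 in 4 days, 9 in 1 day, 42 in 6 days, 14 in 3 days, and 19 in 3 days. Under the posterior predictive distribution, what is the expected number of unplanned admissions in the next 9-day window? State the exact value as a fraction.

Total count: 53 + 9 + 42 + 14 + 19 = 137.
Total exposure: 4 + 1 + 6 + 3 + 3 = 17 days.
Conjugate update: add total count to the shape and total exposure to the rate, giving Gamma(140, 33).
Predictive mean over a 9-day window = T·E[λ|data] = 9·140/33 = 420/11.

420/11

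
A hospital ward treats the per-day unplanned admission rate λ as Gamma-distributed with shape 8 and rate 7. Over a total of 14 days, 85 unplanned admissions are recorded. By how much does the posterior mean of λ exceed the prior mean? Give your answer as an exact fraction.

23/7

Total count 85 over total exposure 14 days.
Conjugate update: add total count to the shape and total exposure to the rate, giving Gamma(93, 21).
Posterior mean = 93/21 = 31/7; prior mean = 8/7 = 8/7. Difference = 31/7 − 8/7 = 23/7.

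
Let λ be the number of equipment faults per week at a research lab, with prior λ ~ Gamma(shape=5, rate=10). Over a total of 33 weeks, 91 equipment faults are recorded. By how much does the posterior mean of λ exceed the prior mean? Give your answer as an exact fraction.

149/86

Total count 91 over total exposure 33 weeks.
Gamma(α, β) with Poisson data over total exposure Σt gives posterior Gamma(α+Σx, β+Σt) = Gamma(96, 43).
Posterior mean = 96/43 = 96/43; prior mean = 5/10 = 1/2. Difference = 96/43 − 1/2 = 149/86.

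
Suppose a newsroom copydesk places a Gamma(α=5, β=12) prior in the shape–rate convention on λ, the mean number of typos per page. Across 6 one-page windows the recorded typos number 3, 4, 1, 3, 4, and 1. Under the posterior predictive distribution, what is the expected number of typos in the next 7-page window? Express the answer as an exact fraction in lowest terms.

49/6

Total count: 3 + 4 + 1 + 3 + 4 + 1 = 16.
Total exposure: 6 pages.
Gamma(α, β) with Poisson data over total exposure Σt gives posterior Gamma(α+Σx, β+Σt) = Gamma(21, 18).
Predictive mean over a 7-page window = T·E[λ|data] = 7·21/18 = 49/6.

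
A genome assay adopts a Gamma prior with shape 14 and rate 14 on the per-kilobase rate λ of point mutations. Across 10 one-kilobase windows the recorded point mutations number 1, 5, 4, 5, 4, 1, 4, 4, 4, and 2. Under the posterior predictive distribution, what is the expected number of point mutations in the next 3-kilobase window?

Total count: 1 + 5 + 4 + 5 + 4 + 1 + 4 + 4 + 4 + 2 = 34.
Total exposure: 10 kilobases.
Gamma(α, β) with Poisson data over total exposure Σt gives posterior Gamma(α+Σx, β+Σt) = Gamma(48, 24).
Predictive mean over a 3-kilobase window = T·E[λ|data] = 3·48/24 = 6.

6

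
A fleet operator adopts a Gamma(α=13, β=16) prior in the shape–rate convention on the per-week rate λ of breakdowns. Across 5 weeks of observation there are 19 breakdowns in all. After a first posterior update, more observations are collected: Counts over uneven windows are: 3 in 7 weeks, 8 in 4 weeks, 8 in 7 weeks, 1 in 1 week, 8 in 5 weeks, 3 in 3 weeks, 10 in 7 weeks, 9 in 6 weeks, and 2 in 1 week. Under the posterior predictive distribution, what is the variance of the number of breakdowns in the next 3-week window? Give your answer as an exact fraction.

Total count 19 over total exposure 5 weeks.
After the first batch: Gamma(13 + 19, 16 + 5) = Gamma(32, 21).
Total count: 3 + 8 + 8 + 1 + 8 + 3 + 10 + 9 + 2 = 52.
Total exposure: 7 + 4 + 7 + 1 + 5 + 3 + 7 + 6 + 1 = 41 weeks.
After the second batch: Gamma(32 + 52, 21 + 41) = Gamma(84, 62).
The posterior predictive for a window of length T is Negative Binomial with variance T·α'·(β'+T)/β'² = 3·84·65/3844 = 4095/961.

4095/961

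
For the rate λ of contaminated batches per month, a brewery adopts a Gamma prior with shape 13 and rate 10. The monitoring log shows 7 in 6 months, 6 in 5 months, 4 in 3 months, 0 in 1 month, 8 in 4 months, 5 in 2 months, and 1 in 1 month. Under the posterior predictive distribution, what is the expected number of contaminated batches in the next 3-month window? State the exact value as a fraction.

33/8

Total count: 7 + 6 + 4 + 0 + 8 + 5 + 1 = 31.
Total exposure: 6 + 5 + 3 + 1 + 4 + 2 + 1 = 22 months.
Conjugate update: add total count to the shape and total exposure to the rate, giving Gamma(44, 32).
Predictive mean over a 3-month window = T·E[λ|data] = 3·44/32 = 33/8.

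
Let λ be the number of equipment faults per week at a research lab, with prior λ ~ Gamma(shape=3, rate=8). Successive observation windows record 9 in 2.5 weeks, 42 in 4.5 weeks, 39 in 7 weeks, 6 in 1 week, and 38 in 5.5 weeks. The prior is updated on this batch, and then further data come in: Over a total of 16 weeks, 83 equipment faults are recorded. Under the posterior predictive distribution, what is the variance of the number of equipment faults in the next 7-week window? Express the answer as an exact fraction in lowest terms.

Total count: 9 + 42 + 39 + 6 + 38 = 134.
Total exposure: 2.5 + 4.5 + 7 + 1 + 5.5 = 20.5 weeks.
After the first batch: Gamma(3 + 134, 8 + 20.5) = Gamma(137, 57/2).
Total count 83 over total exposure 16 weeks.
After the second batch: Gamma(137 + 83, 57/2 + 16) = Gamma(220, 89/2).
The posterior predictive for a window of length T is Negative Binomial with variance T·α'·(β'+T)/β'² = 7·220·(103/2)/(7921/4) = 317240/7921.

317240/7921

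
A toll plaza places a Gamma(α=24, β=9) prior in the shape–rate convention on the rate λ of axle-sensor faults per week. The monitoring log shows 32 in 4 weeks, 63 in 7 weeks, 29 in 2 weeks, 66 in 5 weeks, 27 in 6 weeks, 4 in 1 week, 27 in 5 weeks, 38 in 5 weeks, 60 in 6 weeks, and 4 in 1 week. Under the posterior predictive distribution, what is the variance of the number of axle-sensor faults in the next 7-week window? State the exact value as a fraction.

Total count: 32 + 63 + 29 + 66 + 27 + 4 + 27 + 38 + 60 + 4 = 350.
Total exposure: 4 + 7 + 2 + 5 + 6 + 1 + 5 + 5 + 6 + 1 = 42 weeks.
The Gamma prior is conjugate for the Poisson rate, so λ | data ~ Gamma(24+350, 9+42) = Gamma(374, 51).
The posterior predictive for a window of length T is Negative Binomial with variance T·α'·(β'+T)/β'² = 7·374·58/2601 = 8932/153.

8932/153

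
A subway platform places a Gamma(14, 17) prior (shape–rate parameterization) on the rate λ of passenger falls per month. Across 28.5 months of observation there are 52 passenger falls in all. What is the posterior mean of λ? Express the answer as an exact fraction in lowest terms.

132/91

Total count 52 over total exposure 28.5 months.
Posterior: α' = 14 + 52 = 66, β' = 17 + 28.5 = 91/2.
Posterior mean = α'/β' = 66/(91/2) = 132/91.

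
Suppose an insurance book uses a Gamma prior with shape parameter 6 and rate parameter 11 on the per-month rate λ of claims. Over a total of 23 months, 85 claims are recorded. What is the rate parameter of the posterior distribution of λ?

34

Total count 85 over total exposure 23 months.
Conjugate update: add total count to the shape and total exposure to the rate, giving Gamma(91, 34).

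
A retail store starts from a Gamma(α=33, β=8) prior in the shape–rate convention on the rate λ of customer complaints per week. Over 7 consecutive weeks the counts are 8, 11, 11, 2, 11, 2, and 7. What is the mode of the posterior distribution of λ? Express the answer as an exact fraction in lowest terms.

Total count: 8 + 11 + 11 + 2 + 11 + 2 + 7 = 52.
Total exposure: 7 weeks.
Conjugate update: add total count to the shape and total exposure to the rate, giving Gamma(85, 15).
Posterior mode = (α'−1)/β' = 84/15 = 28/5.

28/5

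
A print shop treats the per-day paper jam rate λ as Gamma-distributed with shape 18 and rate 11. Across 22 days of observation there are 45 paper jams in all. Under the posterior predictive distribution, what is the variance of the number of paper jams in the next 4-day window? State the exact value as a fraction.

Total count 45 over total exposure 22 days.
Posterior: α' = 18 + 45 = 63, β' = 11 + 22 = 33.
The posterior predictive for a window of length T is Negative Binomial with variance T·α'·(β'+T)/β'² = 4·63·37/1089 = 1036/121.

1036/121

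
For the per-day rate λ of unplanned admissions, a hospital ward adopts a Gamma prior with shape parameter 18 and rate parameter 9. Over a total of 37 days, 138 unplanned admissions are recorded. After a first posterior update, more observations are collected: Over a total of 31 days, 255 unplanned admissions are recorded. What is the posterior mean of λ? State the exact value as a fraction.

Total count 138 over total exposure 37 days.
After the first batch: Gamma(18 + 138, 9 + 37) = Gamma(156, 46).
Total count 255 over total exposure 31 days.
After the second batch: Gamma(156 + 255, 46 + 31) = Gamma(411, 77).
Posterior mean = α'/β' = 411/77.

411/77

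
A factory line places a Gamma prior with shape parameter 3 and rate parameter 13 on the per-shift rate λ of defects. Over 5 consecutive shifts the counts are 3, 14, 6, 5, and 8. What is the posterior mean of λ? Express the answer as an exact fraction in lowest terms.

13/6

Total count: 3 + 14 + 6 + 5 + 8 = 36.
Total exposure: 5 shifts.
The Gamma prior is conjugate for the Poisson rate, so λ | data ~ Gamma(3+36, 13+5) = Gamma(39, 18).
Posterior mean = α'/β' = 39/18 = 13/6.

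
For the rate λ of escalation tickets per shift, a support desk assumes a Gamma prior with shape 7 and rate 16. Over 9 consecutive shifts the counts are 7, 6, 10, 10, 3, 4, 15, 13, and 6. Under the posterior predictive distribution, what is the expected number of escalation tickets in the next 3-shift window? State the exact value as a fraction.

243/25

Total count: 7 + 6 + 10 + 10 + 3 + 4 + 15 + 13 + 6 = 74.
Total exposure: 9 shifts.
By Gamma–Poisson conjugacy, the posterior is Gamma(α + Σx, β + Σt) = Gamma(7 + 74, 16 + 9) = Gamma(81, 25).
Predictive mean over a 3-shift window = T·E[λ|data] = 3·81/25 = 243/25.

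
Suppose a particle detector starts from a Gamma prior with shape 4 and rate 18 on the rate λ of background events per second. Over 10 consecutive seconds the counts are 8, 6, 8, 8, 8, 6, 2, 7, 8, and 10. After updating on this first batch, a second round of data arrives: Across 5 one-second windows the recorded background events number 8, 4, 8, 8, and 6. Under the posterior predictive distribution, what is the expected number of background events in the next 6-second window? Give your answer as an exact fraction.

218/11

Total count: 8 + 6 + 8 + 8 + 8 + 6 + 2 + 7 + 8 + 10 = 71.
Total exposure: 10 seconds.
After the first batch: Gamma(4 + 71, 18 + 10) = Gamma(75, 28).
Total count: 8 + 4 + 8 + 8 + 6 = 34.
Total exposure: 5 seconds.
After the second batch: Gamma(75 + 34, 28 + 5) = Gamma(109, 33).
Predictive mean over a 6-second window = T·E[λ|data] = 6·109/33 = 218/11.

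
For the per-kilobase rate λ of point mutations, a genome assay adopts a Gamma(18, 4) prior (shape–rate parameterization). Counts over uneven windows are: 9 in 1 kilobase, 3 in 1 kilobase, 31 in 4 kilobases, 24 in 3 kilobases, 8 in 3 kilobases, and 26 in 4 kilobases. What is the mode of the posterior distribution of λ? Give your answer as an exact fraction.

59/10

Total count: 9 + 3 + 31 + 24 + 8 + 26 = 101.
Total exposure: 1 + 1 + 4 + 3 + 3 + 4 = 16 kilobases.
Conjugate update: add total count to the shape and total exposure to the rate, giving Gamma(119, 20).
Posterior mode = (α'−1)/β' = 118/20 = 59/10.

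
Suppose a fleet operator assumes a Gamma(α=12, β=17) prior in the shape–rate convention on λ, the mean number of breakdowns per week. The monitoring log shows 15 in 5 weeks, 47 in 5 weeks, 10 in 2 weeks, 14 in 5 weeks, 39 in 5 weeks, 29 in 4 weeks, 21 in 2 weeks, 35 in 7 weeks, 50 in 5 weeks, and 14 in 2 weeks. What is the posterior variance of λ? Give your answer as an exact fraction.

286/3481

Total count: 15 + 47 + 10 + 14 + 39 + 29 + 21 + 35 + 50 + 14 = 274.
Total exposure: 5 + 5 + 2 + 5 + 5 + 4 + 2 + 7 + 5 + 2 = 42 weeks.
Posterior: α' = 12 + 274 = 286, β' = 17 + 42 = 59.
Posterior variance = α'/β'² = 286/3481.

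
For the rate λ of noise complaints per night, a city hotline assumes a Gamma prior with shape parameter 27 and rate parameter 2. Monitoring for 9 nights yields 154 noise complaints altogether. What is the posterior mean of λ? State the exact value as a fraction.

181/11

Total count 154 over total exposure 9 nights.
Conjugate update: add total count to the shape and total exposure to the rate, giving Gamma(181, 11).
Posterior mean = α'/β' = 181/11.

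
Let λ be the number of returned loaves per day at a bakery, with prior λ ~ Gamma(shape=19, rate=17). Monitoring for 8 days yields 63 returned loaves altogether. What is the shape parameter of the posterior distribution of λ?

82

Total count 63 over total exposure 8 days.
By Gamma–Poisson conjugacy, the posterior is Gamma(α + Σx, β + Σt) = Gamma(19 + 63, 17 + 8) = Gamma(82, 25).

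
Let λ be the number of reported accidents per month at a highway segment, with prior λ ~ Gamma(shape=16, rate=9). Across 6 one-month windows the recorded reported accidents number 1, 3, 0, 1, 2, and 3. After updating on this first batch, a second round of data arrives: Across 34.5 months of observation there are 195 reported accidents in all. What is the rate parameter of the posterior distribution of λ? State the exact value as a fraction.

Total count: 1 + 3 + 0 + 1 + 2 + 3 = 10.
Total exposure: 6 months.
After the first batch: Gamma(16 + 10, 9 + 6) = Gamma(26, 15).
Total count 195 over total exposure 34.5 months.
After the second batch: Gamma(26 + 195, 15 + 34.5) = Gamma(221, 99/2).

99/2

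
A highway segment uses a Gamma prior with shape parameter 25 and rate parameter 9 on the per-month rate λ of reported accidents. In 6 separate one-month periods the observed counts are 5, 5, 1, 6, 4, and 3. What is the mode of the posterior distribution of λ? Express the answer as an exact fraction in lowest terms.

Total count: 5 + 5 + 1 + 6 + 4 + 3 = 24.
Total exposure: 6 months.
Posterior: α' = 25 + 24 = 49, β' = 9 + 6 = 15.
Posterior mode = (α'−1)/β' = 48/15 = 16/5.

16/5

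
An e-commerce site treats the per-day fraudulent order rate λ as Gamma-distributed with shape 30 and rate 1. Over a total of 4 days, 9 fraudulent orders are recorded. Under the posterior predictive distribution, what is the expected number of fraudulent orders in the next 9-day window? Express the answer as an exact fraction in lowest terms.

351/5

Total count 9 over total exposure 4 days.
The Gamma prior is conjugate for the Poisson rate, so λ | data ~ Gamma(30+9, 1+4) = Gamma(39, 5).
Predictive mean over a 9-day window = T·E[λ|data] = 9·39/5 = 351/5.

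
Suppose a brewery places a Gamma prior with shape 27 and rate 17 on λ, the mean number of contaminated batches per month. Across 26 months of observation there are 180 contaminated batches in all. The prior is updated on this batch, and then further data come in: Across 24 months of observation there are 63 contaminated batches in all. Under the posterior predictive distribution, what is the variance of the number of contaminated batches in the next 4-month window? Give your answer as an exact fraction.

Total count 180 over total exposure 26 months.
After the first batch: Gamma(27 + 180, 17 + 26) = Gamma(207, 43).
Total count 63 over total exposure 24 months.
After the second batch: Gamma(207 + 63, 43 + 24) = Gamma(270, 67).
The posterior predictive for a window of length T is Negative Binomial with variance T·α'·(β'+T)/β'² = 4·270·71/4489 = 76680/4489.

76680/4489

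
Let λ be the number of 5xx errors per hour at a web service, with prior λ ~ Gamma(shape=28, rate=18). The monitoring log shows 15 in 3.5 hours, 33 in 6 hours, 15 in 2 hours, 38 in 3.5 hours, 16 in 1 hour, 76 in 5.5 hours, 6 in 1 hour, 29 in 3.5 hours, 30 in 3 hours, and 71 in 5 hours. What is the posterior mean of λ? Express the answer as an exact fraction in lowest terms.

357/52

Total count: 15 + 33 + 15 + 38 + 16 + 76 + 6 + 29 + 30 + 71 = 329.
Total exposure: 3.5 + 6 + 2 + 3.5 + 1 + 5.5 + 1 + 3.5 + 3 + 5 = 34 hours.
Conjugate update: add total count to the shape and total exposure to the rate, giving Gamma(357, 52).
Posterior mean = α'/β' = 357/52.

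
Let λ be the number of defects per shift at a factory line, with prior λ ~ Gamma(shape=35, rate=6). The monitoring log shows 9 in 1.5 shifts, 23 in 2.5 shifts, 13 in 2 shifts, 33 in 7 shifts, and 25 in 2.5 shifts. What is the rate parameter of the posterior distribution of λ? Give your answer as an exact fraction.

43/2

Total count: 9 + 23 + 13 + 33 + 25 = 103.
Total exposure: 1.5 + 2.5 + 2 + 7 + 2.5 = 15.5 shifts.
Gamma(α, β) with Poisson data over total exposure Σt gives posterior Gamma(α+Σx, β+Σt) = Gamma(138, 43/2).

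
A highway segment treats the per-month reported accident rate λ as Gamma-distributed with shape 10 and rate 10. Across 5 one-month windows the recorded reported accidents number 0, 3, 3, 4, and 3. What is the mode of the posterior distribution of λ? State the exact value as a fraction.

Total count: 0 + 3 + 3 + 4 + 3 = 13.
Total exposure: 5 months.
Posterior: α' = 10 + 13 = 23, β' = 10 + 5 = 15.
Posterior mode = (α'−1)/β' = 22/15.

22/15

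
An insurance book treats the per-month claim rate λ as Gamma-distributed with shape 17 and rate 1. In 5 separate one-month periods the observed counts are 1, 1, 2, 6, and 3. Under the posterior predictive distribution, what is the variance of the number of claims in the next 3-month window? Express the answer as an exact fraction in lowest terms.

Total count: 1 + 1 + 2 + 6 + 3 = 13.
Total exposure: 5 months.
Conjugate update: add total count to the shape and total exposure to the rate, giving Gamma(30, 6).
The posterior predictive for a window of length T is Negative Binomial with variance T·α'·(β'+T)/β'² = 3·30·9/36 = 45/2.

45/2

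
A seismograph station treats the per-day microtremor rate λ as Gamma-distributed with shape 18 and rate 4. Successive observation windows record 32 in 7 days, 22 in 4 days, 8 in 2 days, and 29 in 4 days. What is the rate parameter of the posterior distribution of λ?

Total count: 32 + 22 + 8 + 29 = 91.
Total exposure: 7 + 4 + 2 + 4 = 17 days.
Posterior: α' = 18 + 91 = 109, β' = 4 + 17 = 21.

21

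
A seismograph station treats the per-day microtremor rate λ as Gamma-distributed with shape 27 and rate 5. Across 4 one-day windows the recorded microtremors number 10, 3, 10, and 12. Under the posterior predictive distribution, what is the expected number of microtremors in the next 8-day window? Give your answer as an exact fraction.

496/9

Total count: 10 + 3 + 10 + 12 = 35.
Total exposure: 4 days.
By Gamma–Poisson conjugacy, the posterior is Gamma(α + Σx, β + Σt) = Gamma(27 + 35, 5 + 4) = Gamma(62, 9).
Predictive mean over an 8-day window = T·E[λ|data] = 8·62/9 = 496/9.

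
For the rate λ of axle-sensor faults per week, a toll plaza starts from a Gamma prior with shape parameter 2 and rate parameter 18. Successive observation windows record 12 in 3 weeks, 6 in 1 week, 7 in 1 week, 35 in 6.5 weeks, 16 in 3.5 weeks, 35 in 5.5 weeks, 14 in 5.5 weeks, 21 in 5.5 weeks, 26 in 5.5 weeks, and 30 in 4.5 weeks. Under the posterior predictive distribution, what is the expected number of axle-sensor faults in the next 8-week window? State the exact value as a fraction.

Total count: 12 + 6 + 7 + 35 + 16 + 35 + 14 + 21 + 26 + 30 = 202.
Total exposure: 3 + 1 + 1 + 6.5 + 3.5 + 5.5 + 5.5 + 5.5 + 5.5 + 4.5 = 41.5 weeks.
Conjugate update: add total count to the shape and total exposure to the rate, giving Gamma(204, 119/2).
Predictive mean over an 8-week window = T·E[λ|data] = 8·204/(119/2) = 192/7.

192/7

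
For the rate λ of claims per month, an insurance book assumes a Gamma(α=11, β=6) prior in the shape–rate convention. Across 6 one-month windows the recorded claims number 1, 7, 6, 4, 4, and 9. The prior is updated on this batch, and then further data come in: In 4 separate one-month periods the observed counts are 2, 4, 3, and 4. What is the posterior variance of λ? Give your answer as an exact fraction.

55/256

Total count: 1 + 7 + 6 + 4 + 4 + 9 = 31.
Total exposure: 6 months.
After the first batch: Gamma(11 + 31, 6 + 6) = Gamma(42, 12).
Total count: 2 + 4 + 3 + 4 = 13.
Total exposure: 4 months.
After the second batch: Gamma(42 + 13, 12 + 4) = Gamma(55, 16).
Posterior variance = α'/β'² = 55/256.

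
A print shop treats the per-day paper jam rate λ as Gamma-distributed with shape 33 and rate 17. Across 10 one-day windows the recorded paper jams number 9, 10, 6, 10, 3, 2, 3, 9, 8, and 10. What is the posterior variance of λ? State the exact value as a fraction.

103/729

Total count: 9 + 10 + 6 + 10 + 3 + 2 + 3 + 9 + 8 + 10 = 70.
Total exposure: 10 days.
Gamma(α, β) with Poisson data over total exposure Σt gives posterior Gamma(α+Σx, β+Σt) = Gamma(103, 27).
Posterior variance = α'/β'² = 103/729.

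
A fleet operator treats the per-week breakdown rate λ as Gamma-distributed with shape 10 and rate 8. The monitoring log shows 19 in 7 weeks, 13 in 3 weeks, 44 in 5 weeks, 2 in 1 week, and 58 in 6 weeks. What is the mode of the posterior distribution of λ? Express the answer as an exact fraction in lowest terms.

Total count: 19 + 13 + 44 + 2 + 58 = 136.
Total exposure: 7 + 3 + 5 + 1 + 6 = 22 weeks.
Gamma(α, β) with Poisson data over total exposure Σt gives posterior Gamma(α+Σx, β+Σt) = Gamma(146, 30).
Posterior mode = (α'−1)/β' = 145/30 = 29/6.

29/6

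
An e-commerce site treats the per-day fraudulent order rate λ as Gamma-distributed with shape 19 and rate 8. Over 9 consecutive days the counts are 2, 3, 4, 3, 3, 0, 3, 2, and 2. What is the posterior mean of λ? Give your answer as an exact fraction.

41/17

Total count: 2 + 3 + 4 + 3 + 3 + 0 + 3 + 2 + 2 = 22.
Total exposure: 9 days.
Posterior: α' = 19 + 22 = 41, β' = 8 + 9 = 17.
Posterior mean = α'/β' = 41/17.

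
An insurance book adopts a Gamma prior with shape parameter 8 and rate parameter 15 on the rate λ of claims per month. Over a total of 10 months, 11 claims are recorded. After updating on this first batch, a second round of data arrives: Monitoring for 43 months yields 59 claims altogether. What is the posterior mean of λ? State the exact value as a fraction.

Total count 11 over total exposure 10 months.
After the first batch: Gamma(8 + 11, 15 + 10) = Gamma(19, 25).
Total count 59 over total exposure 43 months.
After the second batch: Gamma(19 + 59, 25 + 43) = Gamma(78, 68).
Posterior mean = α'/β' = 78/68 = 39/34.

39/34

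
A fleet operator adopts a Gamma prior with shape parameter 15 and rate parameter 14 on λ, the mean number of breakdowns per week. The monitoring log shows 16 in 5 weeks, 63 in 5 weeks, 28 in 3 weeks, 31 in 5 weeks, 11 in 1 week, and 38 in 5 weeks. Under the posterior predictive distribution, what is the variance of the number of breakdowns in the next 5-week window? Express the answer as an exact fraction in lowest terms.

21715/722

Total count: 16 + 63 + 28 + 31 + 11 + 38 = 187.
Total exposure: 5 + 5 + 3 + 5 + 1 + 5 = 24 weeks.
The Gamma prior is conjugate for the Poisson rate, so λ | data ~ Gamma(15+187, 14+24) = Gamma(202, 38).
The posterior predictive for a window of length T is Negative Binomial with variance T·α'·(β'+T)/β'² = 5·202·43/1444 = 21715/722.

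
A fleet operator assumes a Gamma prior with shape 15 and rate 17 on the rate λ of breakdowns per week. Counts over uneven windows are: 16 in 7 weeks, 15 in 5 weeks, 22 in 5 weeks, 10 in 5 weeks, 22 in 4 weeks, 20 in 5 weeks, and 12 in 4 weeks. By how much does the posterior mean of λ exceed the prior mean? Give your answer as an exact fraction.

366/221

Total count: 16 + 15 + 22 + 10 + 22 + 20 + 12 = 117.
Total exposure: 7 + 5 + 5 + 5 + 4 + 5 + 4 = 35 weeks.
Posterior: α' = 15 + 117 = 132, β' = 17 + 35 = 52.
Posterior mean = 132/52 = 33/13; prior mean = 15/17 = 15/17. Difference = 33/13 − 15/17 = 366/221.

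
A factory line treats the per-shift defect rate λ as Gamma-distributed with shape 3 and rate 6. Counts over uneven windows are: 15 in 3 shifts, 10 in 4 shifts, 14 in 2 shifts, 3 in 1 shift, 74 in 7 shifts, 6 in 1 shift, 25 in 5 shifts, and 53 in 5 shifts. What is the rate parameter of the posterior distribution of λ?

34

Total count: 15 + 10 + 14 + 3 + 74 + 6 + 25 + 53 = 200.
Total exposure: 3 + 4 + 2 + 1 + 7 + 1 + 5 + 5 = 28 shifts.
The Gamma prior is conjugate for the Poisson rate, so λ | data ~ Gamma(3+200, 6+28) = Gamma(203, 34).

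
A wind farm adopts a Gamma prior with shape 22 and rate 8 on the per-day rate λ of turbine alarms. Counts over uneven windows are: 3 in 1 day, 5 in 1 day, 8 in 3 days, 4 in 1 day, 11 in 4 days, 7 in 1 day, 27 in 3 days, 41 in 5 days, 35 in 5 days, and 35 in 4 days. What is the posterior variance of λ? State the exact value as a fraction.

Total count: 3 + 5 + 8 + 4 + 11 + 7 + 27 + 41 + 35 + 35 = 176.
Total exposure: 1 + 1 + 3 + 1 + 4 + 1 + 3 + 5 + 5 + 4 = 28 days.
By Gamma–Poisson conjugacy, the posterior is Gamma(α + Σx, β + Σt) = Gamma(22 + 176, 8 + 28) = Gamma(198, 36).
Posterior variance = α'/β'² = 198/1296 = 11/72.

11/72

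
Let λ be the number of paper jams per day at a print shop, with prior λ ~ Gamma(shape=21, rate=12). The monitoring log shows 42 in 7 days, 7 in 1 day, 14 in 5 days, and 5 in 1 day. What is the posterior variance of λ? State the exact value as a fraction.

89/676

Total count: 42 + 7 + 14 + 5 = 68.
Total exposure: 7 + 1 + 5 + 1 = 14 days.
Gamma(α, β) with Poisson data over total exposure Σt gives posterior Gamma(α+Σx, β+Σt) = Gamma(89, 26).
Posterior variance = α'/β'² = 89/676.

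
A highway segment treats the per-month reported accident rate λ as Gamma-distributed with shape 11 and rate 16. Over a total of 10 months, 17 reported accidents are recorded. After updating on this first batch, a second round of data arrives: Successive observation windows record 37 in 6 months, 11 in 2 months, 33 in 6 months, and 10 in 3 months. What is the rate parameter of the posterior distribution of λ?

43

Total count 17 over total exposure 10 months.
After the first batch: Gamma(11 + 17, 16 + 10) = Gamma(28, 26).
Total count: 37 + 11 + 33 + 10 = 91.
Total exposure: 6 + 2 + 6 + 3 = 17 months.
After the second batch: Gamma(28 + 91, 26 + 17) = Gamma(119, 43).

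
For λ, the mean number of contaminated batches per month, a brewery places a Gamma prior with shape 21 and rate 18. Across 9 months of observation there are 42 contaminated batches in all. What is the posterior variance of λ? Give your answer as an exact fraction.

Total count 42 over total exposure 9 months.
The Gamma prior is conjugate for the Poisson rate, so λ | data ~ Gamma(21+42, 18+9) = Gamma(63, 27).
Posterior variance = α'/β'² = 63/729 = 7/81.

7/81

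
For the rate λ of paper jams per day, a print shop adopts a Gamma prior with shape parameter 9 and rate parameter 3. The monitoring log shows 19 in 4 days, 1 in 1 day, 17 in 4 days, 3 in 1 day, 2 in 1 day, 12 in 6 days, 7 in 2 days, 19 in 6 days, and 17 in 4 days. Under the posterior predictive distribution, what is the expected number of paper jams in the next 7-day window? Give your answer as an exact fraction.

371/16

Total count: 19 + 1 + 17 + 3 + 2 + 12 + 7 + 19 + 17 = 97.
Total exposure: 4 + 1 + 4 + 1 + 1 + 6 + 2 + 6 + 4 = 29 days.
The Gamma prior is conjugate for the Poisson rate, so λ | data ~ Gamma(9+97, 3+29) = Gamma(106, 32).
Predictive mean over a 7-day window = T·E[λ|data] = 7·106/32 = 371/16.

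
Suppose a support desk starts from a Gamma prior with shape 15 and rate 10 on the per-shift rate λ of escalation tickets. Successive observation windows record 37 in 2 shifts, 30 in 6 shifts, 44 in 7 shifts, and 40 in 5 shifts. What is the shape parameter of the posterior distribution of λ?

Total count: 37 + 30 + 44 + 40 = 151.
Total exposure: 2 + 6 + 7 + 5 = 20 shifts.
The Gamma prior is conjugate for the Poisson rate, so λ | data ~ Gamma(15+151, 10+20) = Gamma(166, 30).

166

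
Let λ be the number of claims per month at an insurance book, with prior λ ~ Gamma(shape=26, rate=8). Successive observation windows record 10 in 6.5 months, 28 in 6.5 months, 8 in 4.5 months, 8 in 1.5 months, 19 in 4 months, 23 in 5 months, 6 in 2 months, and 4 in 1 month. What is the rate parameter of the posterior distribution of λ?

39

Total count: 10 + 28 + 8 + 8 + 19 + 23 + 6 + 4 = 106.
Total exposure: 6.5 + 6.5 + 4.5 + 1.5 + 4 + 5 + 2 + 1 = 31 months.
The Gamma prior is conjugate for the Poisson rate, so λ | data ~ Gamma(26+106, 8+31) = Gamma(132, 39).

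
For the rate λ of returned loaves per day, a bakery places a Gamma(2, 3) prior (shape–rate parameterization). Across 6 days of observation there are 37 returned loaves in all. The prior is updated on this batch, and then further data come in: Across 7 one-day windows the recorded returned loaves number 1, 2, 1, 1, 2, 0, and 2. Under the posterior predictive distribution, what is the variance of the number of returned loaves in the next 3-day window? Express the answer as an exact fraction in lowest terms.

Total count 37 over total exposure 6 days.
After the first batch: Gamma(2 + 37, 3 + 6) = Gamma(39, 9).
Total count: 1 + 2 + 1 + 1 + 2 + 0 + 2 = 9.
Total exposure: 7 days.
After the second batch: Gamma(39 + 9, 9 + 7) = Gamma(48, 16).
The posterior predictive for a window of length T is Negative Binomial with variance T·α'·(β'+T)/β'² = 3·48·19/256 = 171/16.

171/16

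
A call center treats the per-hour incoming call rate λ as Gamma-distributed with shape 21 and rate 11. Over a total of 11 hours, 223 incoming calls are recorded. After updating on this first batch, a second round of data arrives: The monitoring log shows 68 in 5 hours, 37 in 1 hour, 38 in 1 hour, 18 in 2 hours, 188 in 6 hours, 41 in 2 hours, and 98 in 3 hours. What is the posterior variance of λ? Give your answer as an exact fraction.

61/147

Total count 223 over total exposure 11 hours.
After the first batch: Gamma(21 + 223, 11 + 11) = Gamma(244, 22).
Total count: 68 + 37 + 38 + 18 + 188 + 41 + 98 = 488.
Total exposure: 5 + 1 + 1 + 2 + 6 + 2 + 3 = 20 hours.
After the second batch: Gamma(244 + 488, 22 + 20) = Gamma(732, 42).
Posterior variance = α'/β'² = 732/1764 = 61/147.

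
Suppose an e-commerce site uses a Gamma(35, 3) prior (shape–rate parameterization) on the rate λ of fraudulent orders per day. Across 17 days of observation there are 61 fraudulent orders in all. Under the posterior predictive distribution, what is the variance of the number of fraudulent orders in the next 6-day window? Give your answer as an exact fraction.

936/25

Total count 61 over total exposure 17 days.
The Gamma prior is conjugate for the Poisson rate, so λ | data ~ Gamma(35+61, 3+17) = Gamma(96, 20).
The posterior predictive for a window of length T is Negative Binomial with variance T·α'·(β'+T)/β'² = 6·96·26/400 = 936/25.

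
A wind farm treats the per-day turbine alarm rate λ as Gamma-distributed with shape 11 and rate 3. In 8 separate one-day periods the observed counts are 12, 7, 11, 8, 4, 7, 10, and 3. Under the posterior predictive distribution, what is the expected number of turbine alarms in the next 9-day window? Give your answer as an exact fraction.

657/11

Total count: 12 + 7 + 11 + 8 + 4 + 7 + 10 + 3 = 62.
Total exposure: 8 days.
Gamma(α, β) with Poisson data over total exposure Σt gives posterior Gamma(α+Σx, β+Σt) = Gamma(73, 11).
Predictive mean over a 9-day window = T·E[λ|data] = 9·73/11 = 657/11.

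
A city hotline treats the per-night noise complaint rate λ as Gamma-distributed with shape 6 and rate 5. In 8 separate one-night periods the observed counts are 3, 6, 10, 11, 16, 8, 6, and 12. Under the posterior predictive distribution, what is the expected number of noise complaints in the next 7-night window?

Total count: 3 + 6 + 10 + 11 + 16 + 8 + 6 + 12 = 72.
Total exposure: 8 nights.
Posterior: α' = 6 + 72 = 78, β' = 5 + 8 = 13.
Predictive mean over a 7-night window = T·E[λ|data] = 7·78/13 = 42.

42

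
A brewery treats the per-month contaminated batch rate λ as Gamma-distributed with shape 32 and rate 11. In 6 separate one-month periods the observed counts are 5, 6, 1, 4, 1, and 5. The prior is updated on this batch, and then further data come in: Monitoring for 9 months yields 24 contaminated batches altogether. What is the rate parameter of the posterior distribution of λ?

Total count: 5 + 6 + 1 + 4 + 1 + 5 = 22.
Total exposure: 6 months.
After the first batch: Gamma(32 + 22, 11 + 6) = Gamma(54, 17).
Total count 24 over total exposure 9 months.
After the second batch: Gamma(54 + 24, 17 + 9) = Gamma(78, 26).

26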